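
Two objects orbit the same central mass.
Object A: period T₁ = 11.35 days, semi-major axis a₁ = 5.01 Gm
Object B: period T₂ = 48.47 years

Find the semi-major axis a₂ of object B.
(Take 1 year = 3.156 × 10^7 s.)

Convert to SI: T₁ = 11.35 days = 980640 s; a₁ = 5.01 Gm = 5.01e+09 m; T₂ = 48.47 years = 1.52971e+09 s.
Kepler's third law: (T₁/T₂)² = (a₁/a₂)³ ⇒ a₂ = a₁ · (T₂/T₁)^(2/3).
T₂/T₁ = 1.52971e+09 / 980640 = 1559.91.
a₂ = 5.01e+09 · (1559.91)^(2/3) m ≈ 6.739e+11 m = 673.9 Gm.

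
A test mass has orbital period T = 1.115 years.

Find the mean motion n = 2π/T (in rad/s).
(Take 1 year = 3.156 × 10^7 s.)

Convert to SI: T = 1.115 years = 3.51894e+07 s.
n = 2π / T.
n = 2π / 3.51894e+07 s ≈ 1.786e-07 rad/s.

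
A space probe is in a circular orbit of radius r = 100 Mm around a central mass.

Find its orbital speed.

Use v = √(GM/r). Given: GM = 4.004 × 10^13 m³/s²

Convert to SI: r = 100 Mm = 1e+08 m.
For a circular orbit, gravity supplies the centripetal force, so v = √(GM / r).
v = √(4.004e+13 / 1e+08) m/s ≈ 632.8 m/s = 632.8 m/s.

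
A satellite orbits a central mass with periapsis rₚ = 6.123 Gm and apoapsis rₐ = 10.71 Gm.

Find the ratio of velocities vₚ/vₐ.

Convert to SI: rₚ = 6.123 Gm = 6.123e+09 m; rₐ = 10.71 Gm = 1.071e+10 m.
Conservation of angular momentum gives rₚvₚ = rₐvₐ, so vₚ/vₐ = rₐ/rₚ.
vₚ/vₐ = 1.071e+10 / 6.123e+09 ≈ 1.749.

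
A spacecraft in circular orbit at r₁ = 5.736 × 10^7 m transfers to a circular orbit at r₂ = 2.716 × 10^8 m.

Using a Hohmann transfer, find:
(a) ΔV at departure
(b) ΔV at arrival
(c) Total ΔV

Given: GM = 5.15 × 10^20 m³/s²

Transfer semi-major axis: a_t = (r₁ + r₂)/2 = (5.736e+07 + 2.716e+08)/2 = 1.6448e+08 m.
Circular speeds: v₁ = √(GM/r₁) = 2.99639e+06 m/s, v₂ = √(GM/r₂) = 1.37702e+06 m/s.
Transfer speeds (vis-viva v² = GM(2/r − 1/a_t)): v₁ᵗ = 3.85041e+06 m/s, v₂ᵗ = 813180 m/s.
(a) ΔV₁ = |v₁ᵗ − v₁| ≈ 8.54e+05 m/s = 854 km/s.
(b) ΔV₂ = |v₂ − v₂ᵗ| ≈ 5.638e+05 m/s = 563.8 km/s.
(c) ΔV_total = ΔV₁ + ΔV₂ ≈ 1.418e+06 m/s = 1418 km/s.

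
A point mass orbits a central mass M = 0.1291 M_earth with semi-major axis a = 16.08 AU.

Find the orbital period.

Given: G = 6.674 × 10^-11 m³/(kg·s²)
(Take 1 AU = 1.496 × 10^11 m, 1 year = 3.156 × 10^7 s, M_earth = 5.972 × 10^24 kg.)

Convert to SI: a = 16.08 AU = 2.40557e+12 m; M = 0.1291 M_earth = 7.70985e+23 kg.
GM = G · M = 6.674e-11 · 7.70985e+23 = 5.14556e+13 m³/s².
Kepler's third law: T = 2π √(a³ / GM).
Substituting a = 2.40557e+12 m and GM = 5.14556e+13 m³/s²:
T = 2π √((2.40557e+12)³ / 5.14556e+13) s
T ≈ 3.268e+12 s = 1.036e+05 years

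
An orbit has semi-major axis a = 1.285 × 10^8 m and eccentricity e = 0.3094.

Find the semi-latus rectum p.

p = a (1 − e²).
p = 1.285e+08 · (1 − (0.3094)²) = 1.285e+08 · 0.904272 ≈ 1.162e+08 m = 1.162 × 10^8 m.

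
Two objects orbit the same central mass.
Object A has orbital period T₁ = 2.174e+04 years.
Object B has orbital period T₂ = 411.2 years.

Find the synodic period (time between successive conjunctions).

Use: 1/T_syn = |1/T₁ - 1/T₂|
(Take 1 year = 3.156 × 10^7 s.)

Convert to SI: T₁ = 2.174e+04 years = 6.86114e+11 s; T₂ = 411.2 years = 1.29775e+10 s.
T_syn = |T₁ · T₂ / (T₁ − T₂)|.
T_syn = |6.86114e+11 · 1.29775e+10 / (6.86114e+11 − 1.29775e+10)| s ≈ 1.323e+10 s = 419.1 years.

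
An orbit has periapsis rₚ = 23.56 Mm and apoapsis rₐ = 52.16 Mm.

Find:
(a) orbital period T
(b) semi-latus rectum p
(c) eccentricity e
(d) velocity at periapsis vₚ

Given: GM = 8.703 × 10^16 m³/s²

Convert to SI: rₚ = 23.56 Mm = 2.356e+07 m; rₐ = 52.16 Mm = 5.216e+07 m.
(a) With a = (rₚ + rₐ)/2 = 3.786e+07 m, T = 2π √(a³/GM) = 2π √((3.786e+07)³/8.703e+16) s ≈ 4962 s
(b) From a = (rₚ + rₐ)/2 = 3.786e+07 m and e = (rₐ − rₚ)/(rₐ + rₚ) = 0.377707, p = a(1 − e²) = 3.786e+07 · (1 − (0.377707)²) ≈ 3.246e+07 m
(c) e = (rₐ − rₚ)/(rₐ + rₚ) = (5.216e+07 − 2.356e+07)/(5.216e+07 + 2.356e+07) ≈ 0.3777
(d) With a = (rₚ + rₐ)/2 = 3.786e+07 m, vₚ = √(GM (2/rₚ − 1/a)) = √(8.703e+16 · (2/2.356e+07 − 1/3.786e+07)) m/s ≈ 7.134e+04 m/s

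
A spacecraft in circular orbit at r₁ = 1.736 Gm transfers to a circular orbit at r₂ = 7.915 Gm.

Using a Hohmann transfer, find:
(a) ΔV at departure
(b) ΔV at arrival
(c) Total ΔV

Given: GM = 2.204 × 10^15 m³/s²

Convert to SI: r₁ = 1.736 Gm = 1.736e+09 m; r₂ = 7.915 Gm = 7.915e+09 m.
Transfer semi-major axis: a_t = (r₁ + r₂)/2 = (1.736e+09 + 7.915e+09)/2 = 4.8255e+09 m.
Circular speeds: v₁ = √(GM/r₁) = 1126.76 m/s, v₂ = √(GM/r₂) = 527.692 m/s.
Transfer speeds (vis-viva v² = GM(2/r − 1/a_t)): v₁ᵗ = 1443.06 m/s, v₂ᵗ = 316.508 m/s.
(a) ΔV₁ = |v₁ᵗ − v₁| ≈ 316.3 m/s = 316.3 m/s.
(b) ΔV₂ = |v₂ − v₂ᵗ| ≈ 211.2 m/s = 211.2 m/s.
(c) ΔV_total = ΔV₁ + ΔV₂ ≈ 527.5 m/s = 527.5 m/s.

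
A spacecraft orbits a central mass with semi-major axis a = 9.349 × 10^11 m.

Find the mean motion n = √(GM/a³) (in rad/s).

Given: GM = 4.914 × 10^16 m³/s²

n = √(GM / a³).
n = √(4.914e+16 / (9.349e+11)³) rad/s ≈ 2.452e-10 rad/s.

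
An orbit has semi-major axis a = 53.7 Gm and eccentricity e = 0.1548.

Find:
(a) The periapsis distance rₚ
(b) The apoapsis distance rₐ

Convert to SI: a = 53.7 Gm = 5.37e+10 m.
(a) rₚ = a(1 − e) = 5.37e+10 · (1 − 0.1548) = 5.37e+10 · 0.8452 ≈ 4.539e+10 m = 45.39 Gm.
(b) rₐ = a(1 + e) = 5.37e+10 · (1 + 0.1548) = 5.37e+10 · 1.1548 ≈ 6.201e+10 m = 62.01 Gm.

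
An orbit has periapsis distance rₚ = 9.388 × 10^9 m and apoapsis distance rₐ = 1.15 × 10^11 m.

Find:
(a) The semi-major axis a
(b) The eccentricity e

(a) a = (rₚ + rₐ) / 2 = (9.388e+09 + 1.15e+11) / 2 ≈ 6.219e+10 m = 6.219 × 10^10 m.
(b) e = (rₐ − rₚ) / (rₐ + rₚ) = (1.15e+11 − 9.388e+09) / (1.15e+11 + 9.388e+09) ≈ 0.8491.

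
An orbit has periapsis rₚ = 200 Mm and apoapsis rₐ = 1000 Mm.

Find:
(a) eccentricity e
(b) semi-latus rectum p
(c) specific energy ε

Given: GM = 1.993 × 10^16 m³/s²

Convert to SI: rₚ = 200 Mm = 2e+08 m; rₐ = 1000 Mm = 1e+09 m.
(a) e = (rₐ − rₚ)/(rₐ + rₚ) = (1e+09 − 2e+08)/(1e+09 + 2e+08) ≈ 0.6667
(b) From a = (rₚ + rₐ)/2 = 6e+08 m and e = (rₐ − rₚ)/(rₐ + rₚ) = 0.666667, p = a(1 − e²) = 6e+08 · (1 − (0.666667)²) ≈ 3.333e+08 m
(c) With a = (rₚ + rₐ)/2 = 6e+08 m, ε = −GM/(2a) = −1.993e+16/(2 · 6e+08) J/kg ≈ -1.661e+07 J/kg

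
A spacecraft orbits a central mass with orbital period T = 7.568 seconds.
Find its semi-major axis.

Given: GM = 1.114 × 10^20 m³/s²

Invert Kepler's third law: a = (GM · T² / (4π²))^(1/3).
Substituting T = 7.568 s and GM = 1.114e+20 m³/s²:
a = (1.114e+20 · (7.568)² / (4π²))^(1/3) m
a ≈ 5.447e+06 m = 5.447 Mm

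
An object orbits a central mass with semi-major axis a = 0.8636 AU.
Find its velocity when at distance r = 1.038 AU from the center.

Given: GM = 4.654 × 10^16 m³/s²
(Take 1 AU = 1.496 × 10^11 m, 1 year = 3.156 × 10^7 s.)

Convert to SI: a = 0.8636 AU = 1.29195e+11 m; r = 1.038 AU = 1.55285e+11 m.
Vis-viva: v = √(GM · (2/r − 1/a)).
2/r − 1/a = 2/1.55285e+11 − 1/1.29195e+11 = 5.1393e-12 m⁻¹.
v = √(4.654e+16 · 5.1393e-12) m/s ≈ 489.1 m/s = 0.1032 AU/year.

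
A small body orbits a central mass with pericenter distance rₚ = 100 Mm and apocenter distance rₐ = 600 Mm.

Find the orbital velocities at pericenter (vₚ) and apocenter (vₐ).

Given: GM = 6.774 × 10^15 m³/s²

Convert to SI: rₚ = 100 Mm = 1e+08 m; rₐ = 600 Mm = 6e+08 m.
Use the vis-viva equation v² = GM(2/r − 1/a) with a = (rₚ + rₐ)/2 = (1e+08 + 6e+08)/2 = 3.5e+08 m.
vₚ = √(GM · (2/rₚ − 1/a)) = √(6.774e+15 · (2/1e+08 − 1/3.5e+08)) m/s ≈ 1.078e+04 m/s = 10.78 km/s.
vₐ = √(GM · (2/rₐ − 1/a)) = √(6.774e+15 · (2/6e+08 − 1/3.5e+08)) m/s ≈ 1796 m/s = 1.796 km/s.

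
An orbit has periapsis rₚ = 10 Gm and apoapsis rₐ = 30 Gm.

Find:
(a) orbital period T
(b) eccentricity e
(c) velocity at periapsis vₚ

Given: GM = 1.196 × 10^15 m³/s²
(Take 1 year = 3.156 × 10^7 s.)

Convert to SI: rₚ = 10 Gm = 1e+10 m; rₐ = 30 Gm = 3e+10 m.
(a) With a = (rₚ + rₐ)/2 = 2e+10 m, T = 2π √(a³/GM) = 2π √((2e+10)³/1.196e+15) s ≈ 5.139e+08 s
(b) e = (rₐ − rₚ)/(rₐ + rₚ) = (3e+10 − 1e+10)/(3e+10 + 1e+10) ≈ 0.5
(c) With a = (rₚ + rₐ)/2 = 2e+10 m, vₚ = √(GM (2/rₚ − 1/a)) = √(1.196e+15 · (2/1e+10 − 1/2e+10)) m/s ≈ 423.6 m/s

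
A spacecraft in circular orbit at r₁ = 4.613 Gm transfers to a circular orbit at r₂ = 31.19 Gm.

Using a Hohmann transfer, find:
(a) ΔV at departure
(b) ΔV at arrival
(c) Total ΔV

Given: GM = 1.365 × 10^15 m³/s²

Convert to SI: r₁ = 4.613 Gm = 4.613e+09 m; r₂ = 31.19 Gm = 3.119e+10 m.
Transfer semi-major axis: a_t = (r₁ + r₂)/2 = (4.613e+09 + 3.119e+10)/2 = 1.79015e+10 m.
Circular speeds: v₁ = √(GM/r₁) = 543.97 m/s, v₂ = √(GM/r₂) = 209.199 m/s.
Transfer speeds (vis-viva v² = GM(2/r − 1/a_t)): v₁ᵗ = 718.022 m/s, v₂ᵗ = 106.195 m/s.
(a) ΔV₁ = |v₁ᵗ − v₁| ≈ 174.1 m/s = 174.1 m/s.
(b) ΔV₂ = |v₂ − v₂ᵗ| ≈ 103 m/s = 103 m/s.
(c) ΔV_total = ΔV₁ + ΔV₂ ≈ 277.1 m/s = 277.1 m/s.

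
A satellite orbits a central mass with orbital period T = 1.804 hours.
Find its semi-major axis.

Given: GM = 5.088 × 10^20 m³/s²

Convert to SI: T = 1.804 hours = 6494.4 s.
Invert Kepler's third law: a = (GM · T² / (4π²))^(1/3).
Substituting T = 6494.4 s and GM = 5.088e+20 m³/s²:
a = (5.088e+20 · (6494.4)² / (4π²))^(1/3) m
a ≈ 8.161e+08 m = 8.161 × 10^8 m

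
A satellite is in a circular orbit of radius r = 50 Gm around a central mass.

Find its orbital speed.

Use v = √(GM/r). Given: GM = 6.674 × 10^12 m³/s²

Convert to SI: r = 50 Gm = 5e+10 m.
For a circular orbit, gravity supplies the centripetal force, so v = √(GM / r).
v = √(6.674e+12 / 5e+10) m/s ≈ 11.55 m/s = 11.55 m/s.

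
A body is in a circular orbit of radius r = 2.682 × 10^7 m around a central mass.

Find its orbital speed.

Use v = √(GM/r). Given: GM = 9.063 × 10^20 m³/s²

For a circular orbit, gravity supplies the centripetal force, so v = √(GM / r).
v = √(9.063e+20 / 2.682e+07) m/s ≈ 5.813e+06 m/s = 5813 km/s.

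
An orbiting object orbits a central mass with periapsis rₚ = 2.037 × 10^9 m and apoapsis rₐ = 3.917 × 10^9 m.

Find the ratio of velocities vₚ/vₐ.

Conservation of angular momentum gives rₚvₚ = rₐvₐ, so vₚ/vₐ = rₐ/rₚ.
vₚ/vₐ = 3.917e+09 / 2.037e+09 ≈ 1.923.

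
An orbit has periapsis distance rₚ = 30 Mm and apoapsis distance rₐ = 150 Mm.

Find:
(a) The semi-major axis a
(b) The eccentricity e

Convert to SI: rₚ = 30 Mm = 3e+07 m; rₐ = 150 Mm = 1.5e+08 m.
(a) a = (rₚ + rₐ) / 2 = (3e+07 + 1.5e+08) / 2 ≈ 9e+07 m = 90 Mm.
(b) e = (rₐ − rₚ) / (rₐ + rₚ) = (1.5e+08 − 3e+07) / (1.5e+08 + 3e+07) ≈ 0.6667.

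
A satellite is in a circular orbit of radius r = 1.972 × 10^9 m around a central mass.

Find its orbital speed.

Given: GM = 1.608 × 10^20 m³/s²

For a circular orbit, gravity supplies the centripetal force, so v = √(GM / r).
v = √(1.608e+20 / 1.972e+09) m/s ≈ 2.856e+05 m/s = 285.6 km/s.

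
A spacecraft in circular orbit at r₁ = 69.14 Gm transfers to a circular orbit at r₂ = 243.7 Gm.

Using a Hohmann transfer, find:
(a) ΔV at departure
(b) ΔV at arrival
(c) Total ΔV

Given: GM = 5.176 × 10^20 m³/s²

Convert to SI: r₁ = 69.14 Gm = 6.914e+10 m; r₂ = 243.7 Gm = 2.437e+11 m.
Transfer semi-major axis: a_t = (r₁ + r₂)/2 = (6.914e+10 + 2.437e+11)/2 = 1.5642e+11 m.
Circular speeds: v₁ = √(GM/r₁) = 86523.2 m/s, v₂ = √(GM/r₂) = 46086 m/s.
Transfer speeds (vis-viva v² = GM(2/r − 1/a_t)): v₁ᵗ = 107998 m/s, v₂ᵗ = 30639.9 m/s.
(a) ΔV₁ = |v₁ᵗ − v₁| ≈ 2.147e+04 m/s = 21.47 km/s.
(b) ΔV₂ = |v₂ − v₂ᵗ| ≈ 1.545e+04 m/s = 15.45 km/s.
(c) ΔV_total = ΔV₁ + ΔV₂ ≈ 3.692e+04 m/s = 36.92 km/s.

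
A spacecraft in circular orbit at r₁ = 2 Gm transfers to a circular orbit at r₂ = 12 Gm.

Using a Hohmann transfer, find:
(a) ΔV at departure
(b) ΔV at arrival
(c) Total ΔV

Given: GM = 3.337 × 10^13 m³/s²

Convert to SI: r₁ = 2 Gm = 2e+09 m; r₂ = 12 Gm = 1.2e+10 m.
Transfer semi-major axis: a_t = (r₁ + r₂)/2 = (2e+09 + 1.2e+10)/2 = 7e+09 m.
Circular speeds: v₁ = √(GM/r₁) = 129.17 m/s, v₂ = √(GM/r₂) = 52.7336 m/s.
Transfer speeds (vis-viva v² = GM(2/r − 1/a_t)): v₁ᵗ = 169.124 m/s, v₂ᵗ = 28.1873 m/s.
(a) ΔV₁ = |v₁ᵗ − v₁| ≈ 39.95 m/s = 39.95 m/s.
(b) ΔV₂ = |v₂ − v₂ᵗ| ≈ 24.55 m/s = 24.55 m/s.
(c) ΔV_total = ΔV₁ + ΔV₂ ≈ 64.5 m/s = 64.5 m/s.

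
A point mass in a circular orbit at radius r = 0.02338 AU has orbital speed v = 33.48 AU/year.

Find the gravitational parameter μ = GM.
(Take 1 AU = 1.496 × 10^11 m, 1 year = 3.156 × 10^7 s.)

Convert to SI: r = 0.02338 AU = 3.49765e+09 m; v = 33.48 AU/year = 158701 m/s.
For a circular orbit v² = GM/r, so GM = v² · r.
GM = (158701)² · 3.49765e+09 m³/s² ≈ 8.809e+19 m³/s² = 8.809 × 10^19 m³/s².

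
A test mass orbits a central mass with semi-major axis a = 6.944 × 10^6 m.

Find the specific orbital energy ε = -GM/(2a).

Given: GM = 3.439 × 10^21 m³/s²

ε = −GM / (2a).
ε = −3.439e+21 / (2 · 6.944e+06) J/kg ≈ -2.476e+14 J/kg = -2.476e+05 GJ/kg.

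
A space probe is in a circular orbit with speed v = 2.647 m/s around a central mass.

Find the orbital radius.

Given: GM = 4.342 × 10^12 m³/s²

For a circular orbit, v² = GM / r, so r = GM / v².
r = 4.342e+12 / (2.647)² m ≈ 6.197e+11 m = 6.197 × 10^11 m.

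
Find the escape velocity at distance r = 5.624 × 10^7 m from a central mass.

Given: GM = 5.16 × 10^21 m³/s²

Escape velocity comes from setting total energy to zero: ½v² − GM/r = 0 ⇒ v_esc = √(2GM / r).
v_esc = √(2 · 5.16e+21 / 5.624e+07) m/s ≈ 1.355e+07 m/s = 1.355e+04 km/s.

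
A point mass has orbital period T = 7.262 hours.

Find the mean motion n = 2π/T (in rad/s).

Convert to SI: T = 7.262 hours = 26143.2 s.
n = 2π / T.
n = 2π / 26143.2 s ≈ 0.0002403 rad/s.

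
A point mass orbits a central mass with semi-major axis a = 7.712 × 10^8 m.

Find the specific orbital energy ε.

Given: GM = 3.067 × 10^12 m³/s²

ε = −GM / (2a).
ε = −3.067e+12 / (2 · 7.712e+08) J/kg ≈ -1988 J/kg = -1.988 kJ/kg.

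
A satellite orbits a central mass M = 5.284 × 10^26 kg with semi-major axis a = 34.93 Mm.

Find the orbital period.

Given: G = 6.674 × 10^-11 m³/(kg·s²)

Convert to SI: a = 34.93 Mm = 3.493e+07 m.
GM = G · M = 6.674e-11 · 5.284e+26 = 3.52654e+16 m³/s².
Kepler's third law: T = 2π √(a³ / GM).
Substituting a = 3.493e+07 m and GM = 3.52654e+16 m³/s²:
T = 2π √((3.493e+07)³ / 3.52654e+16) s
T ≈ 6907 s = 1.919 hours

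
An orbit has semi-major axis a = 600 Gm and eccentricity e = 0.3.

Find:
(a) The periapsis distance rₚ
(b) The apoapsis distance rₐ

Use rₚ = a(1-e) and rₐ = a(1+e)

Convert to SI: a = 600 Gm = 6e+11 m.
(a) rₚ = a(1 − e) = 6e+11 · (1 − 0.3) = 6e+11 · 0.7 ≈ 4.2e+11 m = 420 Gm.
(b) rₐ = a(1 + e) = 6e+11 · (1 + 0.3) = 6e+11 · 1.3 ≈ 7.8e+11 m = 780 Gm.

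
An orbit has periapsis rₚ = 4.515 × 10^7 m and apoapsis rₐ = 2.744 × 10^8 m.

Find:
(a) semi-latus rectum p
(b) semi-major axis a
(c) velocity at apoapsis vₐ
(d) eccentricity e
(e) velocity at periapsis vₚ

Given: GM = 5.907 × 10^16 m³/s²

(a) From a = (rₚ + rₐ)/2 = 1.59775e+08 m and e = (rₐ − rₚ)/(rₐ + rₚ) = 0.717415, p = a(1 − e²) = 1.59775e+08 · (1 − (0.717415)²) ≈ 7.754e+07 m
(b) a = (rₚ + rₐ)/2 = (4.515e+07 + 2.744e+08)/2 ≈ 1.598e+08 m
(c) With a = (rₚ + rₐ)/2 = 1.59775e+08 m, vₐ = √(GM (2/rₐ − 1/a)) = √(5.907e+16 · (2/2.744e+08 − 1/1.59775e+08)) m/s ≈ 7799 m/s
(d) e = (rₐ − rₚ)/(rₐ + rₚ) = (2.744e+08 − 4.515e+07)/(2.744e+08 + 4.515e+07) ≈ 0.7174
(e) With a = (rₚ + rₐ)/2 = 1.59775e+08 m, vₚ = √(GM (2/rₚ − 1/a)) = √(5.907e+16 · (2/4.515e+07 − 1/1.59775e+08)) m/s ≈ 4.74e+04 m/s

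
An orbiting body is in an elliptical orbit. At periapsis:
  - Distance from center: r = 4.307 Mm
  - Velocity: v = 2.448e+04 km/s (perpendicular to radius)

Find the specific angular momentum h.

Convert to SI: r = 4.307 Mm = 4.307e+06 m; v = 2.448e+04 km/s = 2.448e+07 m/s.
With v perpendicular to r, h = r · v.
h = 4.307e+06 · 2.448e+07 m²/s ≈ 1.054e+14 m²/s.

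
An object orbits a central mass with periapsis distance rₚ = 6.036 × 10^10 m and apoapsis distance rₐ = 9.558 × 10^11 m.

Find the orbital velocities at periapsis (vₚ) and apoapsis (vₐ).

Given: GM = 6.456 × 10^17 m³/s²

Use the vis-viva equation v² = GM(2/r − 1/a) with a = (rₚ + rₐ)/2 = (6.036e+10 + 9.558e+11)/2 = 5.0808e+11 m.
vₚ = √(GM · (2/rₚ − 1/a)) = √(6.456e+17 · (2/6.036e+10 − 1/5.0808e+11)) m/s ≈ 4486 m/s = 4.486 km/s.
vₐ = √(GM · (2/rₐ − 1/a)) = √(6.456e+17 · (2/9.558e+11 − 1/5.0808e+11)) m/s ≈ 283.3 m/s = 283.3 m/s.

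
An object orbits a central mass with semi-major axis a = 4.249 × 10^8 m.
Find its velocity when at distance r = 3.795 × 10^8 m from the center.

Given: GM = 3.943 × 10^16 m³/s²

Vis-viva: v = √(GM · (2/r − 1/a)).
2/r − 1/a = 2/3.795e+08 − 1/4.249e+08 = 2.9166e-09 m⁻¹.
v = √(3.943e+16 · 2.9166e-09) m/s ≈ 1.072e+04 m/s = 10.72 km/s.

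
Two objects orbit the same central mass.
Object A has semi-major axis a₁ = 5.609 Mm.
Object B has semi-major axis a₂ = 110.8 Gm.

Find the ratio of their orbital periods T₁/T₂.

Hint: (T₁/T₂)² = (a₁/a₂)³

Convert to SI: a₁ = 5.609 Mm = 5.609e+06 m; a₂ = 110.8 Gm = 1.108e+11 m.
From Kepler's third law, (T₁/T₂)² = (a₁/a₂)³, so T₁/T₂ = (a₁/a₂)^(3/2).
a₁/a₂ = 5.609e+06 / 1.108e+11 = 5.06227e-05.
T₁/T₂ = (5.06227e-05)^(3/2) ≈ 3.602e-07.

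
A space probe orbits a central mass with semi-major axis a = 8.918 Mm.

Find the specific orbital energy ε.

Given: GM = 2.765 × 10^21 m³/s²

Convert to SI: a = 8.918 Mm = 8.918e+06 m.
ε = −GM / (2a).
ε = −2.765e+21 / (2 · 8.918e+06) J/kg ≈ -1.55e+14 J/kg = -1.55e+05 GJ/kg.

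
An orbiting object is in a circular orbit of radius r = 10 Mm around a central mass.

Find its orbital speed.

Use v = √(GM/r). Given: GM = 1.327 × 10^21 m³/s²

Convert to SI: r = 10 Mm = 1e+07 m.
For a circular orbit, gravity supplies the centripetal force, so v = √(GM / r).
v = √(1.327e+21 / 1e+07) m/s ≈ 1.152e+07 m/s = 1.152e+04 km/s.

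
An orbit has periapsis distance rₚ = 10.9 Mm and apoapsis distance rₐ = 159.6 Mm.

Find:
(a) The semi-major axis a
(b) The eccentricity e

Convert to SI: rₚ = 10.9 Mm = 1.09e+07 m; rₐ = 159.6 Mm = 1.596e+08 m.
(a) a = (rₚ + rₐ) / 2 = (1.09e+07 + 1.596e+08) / 2 ≈ 8.525e+07 m = 85.25 Mm.
(b) e = (rₐ − rₚ) / (rₐ + rₚ) = (1.596e+08 − 1.09e+07) / (1.596e+08 + 1.09e+07) ≈ 0.8721.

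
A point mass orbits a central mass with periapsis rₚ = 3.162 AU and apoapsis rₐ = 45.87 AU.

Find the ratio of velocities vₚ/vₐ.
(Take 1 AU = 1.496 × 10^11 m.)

Convert to SI: rₚ = 3.162 AU = 4.73035e+11 m; rₐ = 45.87 AU = 6.86215e+12 m.
Conservation of angular momentum gives rₚvₚ = rₐvₐ, so vₚ/vₐ = rₐ/rₚ.
vₚ/vₐ = 6.86215e+12 / 4.73035e+11 ≈ 14.51.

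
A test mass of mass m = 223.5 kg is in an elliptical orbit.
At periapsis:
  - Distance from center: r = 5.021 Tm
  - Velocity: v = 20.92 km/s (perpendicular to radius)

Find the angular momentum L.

Convert to SI: r = 5.021 Tm = 5.021e+12 m; v = 20.92 km/s = 20920 m/s.
Since v is perpendicular to r, L = m · v · r.
L = 223.5 · 20920 · 5.021e+12 kg·m²/s ≈ 2.348e+19 kg·m²/s.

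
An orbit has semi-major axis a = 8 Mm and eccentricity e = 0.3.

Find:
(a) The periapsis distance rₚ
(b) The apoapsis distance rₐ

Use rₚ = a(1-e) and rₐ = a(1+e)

Convert to SI: a = 8 Mm = 8e+06 m.
(a) rₚ = a(1 − e) = 8e+06 · (1 − 0.3) = 8e+06 · 0.7 ≈ 5.6e+06 m = 5.6 Mm.
(b) rₐ = a(1 + e) = 8e+06 · (1 + 0.3) = 8e+06 · 1.3 ≈ 1.04e+07 m = 10.4 Mm.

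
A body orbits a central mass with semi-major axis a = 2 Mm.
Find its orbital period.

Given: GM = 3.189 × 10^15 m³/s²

Convert to SI: a = 2 Mm = 2e+06 m.
Kepler's third law: T = 2π √(a³ / GM).
Substituting a = 2e+06 m and GM = 3.189e+15 m³/s²:
T = 2π √((2e+06)³ / 3.189e+15) s
T ≈ 314.7 s = 5.245 minutes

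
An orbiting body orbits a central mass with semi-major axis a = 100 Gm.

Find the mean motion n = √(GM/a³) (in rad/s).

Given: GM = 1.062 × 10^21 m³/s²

Convert to SI: a = 100 Gm = 1e+11 m.
n = √(GM / a³).
n = √(1.062e+21 / (1e+11)³) rad/s ≈ 1.031e-06 rad/s.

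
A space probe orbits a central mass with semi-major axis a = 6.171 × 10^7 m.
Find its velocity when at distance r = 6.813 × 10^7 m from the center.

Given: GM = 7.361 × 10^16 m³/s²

Vis-viva: v = √(GM · (2/r − 1/a)).
2/r − 1/a = 2/6.813e+07 − 1/6.171e+07 = 1.31508e-08 m⁻¹.
v = √(7.361e+16 · 1.31508e-08) m/s ≈ 3.111e+04 m/s = 31.11 km/s.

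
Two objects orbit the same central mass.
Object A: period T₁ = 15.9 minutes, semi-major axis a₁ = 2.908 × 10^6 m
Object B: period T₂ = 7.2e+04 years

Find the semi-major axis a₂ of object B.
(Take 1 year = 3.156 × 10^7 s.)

Convert to SI: T₁ = 15.9 minutes = 954 s; T₂ = 7.2e+04 years = 2.27232e+12 s.
Kepler's third law: (T₁/T₂)² = (a₁/a₂)³ ⇒ a₂ = a₁ · (T₂/T₁)^(2/3).
T₂/T₁ = 2.27232e+12 / 954 = 2.38189e+09.
a₂ = 2.908e+06 · (2.38189e+09)^(2/3) m ≈ 5.187e+12 m = 5.187 × 10^12 m.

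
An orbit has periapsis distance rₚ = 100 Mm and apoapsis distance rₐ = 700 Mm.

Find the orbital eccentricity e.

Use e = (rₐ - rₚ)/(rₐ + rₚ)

Convert to SI: rₚ = 100 Mm = 1e+08 m; rₐ = 700 Mm = 7e+08 m.
e = (rₐ − rₚ) / (rₐ + rₚ).
e = (7e+08 − 1e+08) / (7e+08 + 1e+08) = 6e+08 / 8e+08 ≈ 0.75.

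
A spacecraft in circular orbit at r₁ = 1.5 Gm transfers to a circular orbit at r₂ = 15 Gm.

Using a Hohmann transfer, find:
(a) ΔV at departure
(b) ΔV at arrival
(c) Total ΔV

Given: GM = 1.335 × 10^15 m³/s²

Convert to SI: r₁ = 1.5 Gm = 1.5e+09 m; r₂ = 15 Gm = 1.5e+10 m.
Transfer semi-major axis: a_t = (r₁ + r₂)/2 = (1.5e+09 + 1.5e+10)/2 = 8.25e+09 m.
Circular speeds: v₁ = √(GM/r₁) = 943.398 m/s, v₂ = √(GM/r₂) = 298.329 m/s.
Transfer speeds (vis-viva v² = GM(2/r − 1/a_t)): v₁ᵗ = 1272.08 m/s, v₂ᵗ = 127.208 m/s.
(a) ΔV₁ = |v₁ᵗ − v₁| ≈ 328.7 m/s = 328.7 m/s.
(b) ΔV₂ = |v₂ − v₂ᵗ| ≈ 171.1 m/s = 171.1 m/s.
(c) ΔV_total = ΔV₁ + ΔV₂ ≈ 499.8 m/s = 499.8 m/s.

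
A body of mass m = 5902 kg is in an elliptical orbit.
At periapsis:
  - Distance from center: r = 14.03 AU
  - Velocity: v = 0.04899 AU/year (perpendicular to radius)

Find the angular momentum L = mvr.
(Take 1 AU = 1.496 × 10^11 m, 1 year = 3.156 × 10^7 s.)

Convert to SI: r = 14.03 AU = 2.09889e+12 m; v = 0.04899 AU/year = 232.221 m/s.
Since v is perpendicular to r, L = m · v · r.
L = 5902 · 232.221 · 2.09889e+12 kg·m²/s ≈ 2.877e+18 kg·m²/s.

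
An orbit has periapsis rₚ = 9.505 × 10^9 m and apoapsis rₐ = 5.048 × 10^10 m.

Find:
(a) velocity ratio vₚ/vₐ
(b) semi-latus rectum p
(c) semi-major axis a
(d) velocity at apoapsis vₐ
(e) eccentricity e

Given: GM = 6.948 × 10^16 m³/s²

(a) Conservation of angular momentum (rₚvₚ = rₐvₐ) gives vₚ/vₐ = rₐ/rₚ = 5.048e+10/9.505e+09 ≈ 5.311
(b) From a = (rₚ + rₐ)/2 = 2.99925e+10 m and e = (rₐ − rₚ)/(rₐ + rₚ) = 0.683087, p = a(1 − e²) = 2.99925e+10 · (1 − (0.683087)²) ≈ 1.6e+10 m
(c) a = (rₚ + rₐ)/2 = (9.505e+09 + 5.048e+10)/2 ≈ 2.999e+10 m
(d) With a = (rₚ + rₐ)/2 = 2.99925e+10 m, vₐ = √(GM (2/rₐ − 1/a)) = √(6.948e+16 · (2/5.048e+10 − 1/2.99925e+10)) m/s ≈ 660.5 m/s
(e) e = (rₐ − rₚ)/(rₐ + rₚ) = (5.048e+10 − 9.505e+09)/(5.048e+10 + 9.505e+09) ≈ 0.6831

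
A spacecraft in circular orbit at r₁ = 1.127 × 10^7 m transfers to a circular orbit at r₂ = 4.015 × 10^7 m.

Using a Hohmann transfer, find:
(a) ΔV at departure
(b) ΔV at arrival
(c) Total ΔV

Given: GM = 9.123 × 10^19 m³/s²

Transfer semi-major axis: a_t = (r₁ + r₂)/2 = (1.127e+07 + 4.015e+07)/2 = 2.571e+07 m.
Circular speeds: v₁ = √(GM/r₁) = 2.84516e+06 m/s, v₂ = √(GM/r₂) = 1.50739e+06 m/s.
Transfer speeds (vis-viva v² = GM(2/r − 1/a_t)): v₁ᵗ = 3.55548e+06 m/s, v₂ᵗ = 998015 m/s.
(a) ΔV₁ = |v₁ᵗ − v₁| ≈ 7.103e+05 m/s = 710.3 km/s.
(b) ΔV₂ = |v₂ − v₂ᵗ| ≈ 5.094e+05 m/s = 509.4 km/s.
(c) ΔV_total = ΔV₁ + ΔV₂ ≈ 1.22e+06 m/s = 1220 km/s.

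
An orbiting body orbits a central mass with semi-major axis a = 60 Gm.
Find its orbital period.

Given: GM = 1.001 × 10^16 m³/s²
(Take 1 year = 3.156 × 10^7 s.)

Convert to SI: a = 60 Gm = 6e+10 m.
Kepler's third law: T = 2π √(a³ / GM).
Substituting a = 6e+10 m and GM = 1.001e+16 m³/s²:
T = 2π √((6e+10)³ / 1.001e+16) s
T ≈ 9.23e+08 s = 29.25 years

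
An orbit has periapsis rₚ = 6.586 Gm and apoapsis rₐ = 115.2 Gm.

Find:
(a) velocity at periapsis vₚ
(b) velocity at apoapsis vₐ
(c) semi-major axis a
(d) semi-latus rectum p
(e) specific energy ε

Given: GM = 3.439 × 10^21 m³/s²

Convert to SI: rₚ = 6.586 Gm = 6.586e+09 m; rₐ = 115.2 Gm = 1.152e+11 m.
(a) With a = (rₚ + rₐ)/2 = 6.0893e+10 m, vₚ = √(GM (2/rₚ − 1/a)) = √(3.439e+21 · (2/6.586e+09 − 1/6.0893e+10)) m/s ≈ 9.939e+05 m/s
(b) With a = (rₚ + rₐ)/2 = 6.0893e+10 m, vₐ = √(GM (2/rₐ − 1/a)) = √(3.439e+21 · (2/1.152e+11 − 1/6.0893e+10)) m/s ≈ 5.682e+04 m/s
(c) a = (rₚ + rₐ)/2 = (6.586e+09 + 1.152e+11)/2 ≈ 6.089e+10 m
(d) From a = (rₚ + rₐ)/2 = 6.0893e+10 m and e = (rₐ − rₚ)/(rₐ + rₚ) = 0.891843, p = a(1 − e²) = 6.0893e+10 · (1 − (0.891843)²) ≈ 1.246e+10 m
(e) With a = (rₚ + rₐ)/2 = 6.0893e+10 m, ε = −GM/(2a) = −3.439e+21/(2 · 6.0893e+10) J/kg ≈ -2.824e+10 J/kg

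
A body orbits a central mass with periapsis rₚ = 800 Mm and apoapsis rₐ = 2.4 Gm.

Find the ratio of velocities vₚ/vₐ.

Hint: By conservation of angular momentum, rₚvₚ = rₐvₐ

Convert to SI: rₚ = 800 Mm = 8e+08 m; rₐ = 2.4 Gm = 2.4e+09 m.
Conservation of angular momentum gives rₚvₚ = rₐvₐ, so vₚ/vₐ = rₐ/rₚ.
vₚ/vₐ = 2.4e+09 / 8e+08 ≈ 3.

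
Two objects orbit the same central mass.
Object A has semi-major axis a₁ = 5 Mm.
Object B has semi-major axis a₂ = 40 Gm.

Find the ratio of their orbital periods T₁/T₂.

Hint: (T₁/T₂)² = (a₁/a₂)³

Convert to SI: a₁ = 5 Mm = 5e+06 m; a₂ = 40 Gm = 4e+10 m.
From Kepler's third law, (T₁/T₂)² = (a₁/a₂)³, so T₁/T₂ = (a₁/a₂)^(3/2).
a₁/a₂ = 5e+06 / 4e+10 = 0.000125.
T₁/T₂ = (0.000125)^(3/2) ≈ 1.398e-06.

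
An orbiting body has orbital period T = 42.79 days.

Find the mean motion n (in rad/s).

Convert to SI: T = 42.79 days = 3.69706e+06 s.
n = 2π / T.
n = 2π / 3.69706e+06 s ≈ 1.7e-06 rad/s.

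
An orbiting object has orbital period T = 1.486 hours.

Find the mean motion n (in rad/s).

Convert to SI: T = 1.486 hours = 5349.6 s.
n = 2π / T.
n = 2π / 5349.6 s ≈ 0.001175 rad/s.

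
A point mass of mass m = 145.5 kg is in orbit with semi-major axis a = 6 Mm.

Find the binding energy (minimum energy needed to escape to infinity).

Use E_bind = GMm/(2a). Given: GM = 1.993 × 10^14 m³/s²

Convert to SI: a = 6 Mm = 6e+06 m.
Total orbital energy is E = −GMm/(2a); binding energy is E_bind = −E = GMm/(2a).
E_bind = 1.993e+14 · 145.5 / (2 · 6e+06) J ≈ 2.417e+09 J = 2.417 GJ.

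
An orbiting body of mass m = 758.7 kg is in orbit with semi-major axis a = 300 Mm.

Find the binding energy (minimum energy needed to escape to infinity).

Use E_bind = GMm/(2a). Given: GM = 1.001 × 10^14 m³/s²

Convert to SI: a = 300 Mm = 3e+08 m.
Total orbital energy is E = −GMm/(2a); binding energy is E_bind = −E = GMm/(2a).
E_bind = 1.001e+14 · 758.7 / (2 · 3e+08) J ≈ 1.266e+08 J = 126.6 MJ.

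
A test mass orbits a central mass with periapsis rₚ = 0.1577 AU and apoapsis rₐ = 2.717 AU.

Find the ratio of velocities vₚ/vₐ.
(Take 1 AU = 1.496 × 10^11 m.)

Convert to SI: rₚ = 0.1577 AU = 2.35919e+10 m; rₐ = 2.717 AU = 4.06463e+11 m.
Conservation of angular momentum gives rₚvₚ = rₐvₐ, so vₚ/vₐ = rₐ/rₚ.
vₚ/vₐ = 4.06463e+11 / 2.35919e+10 ≈ 17.23.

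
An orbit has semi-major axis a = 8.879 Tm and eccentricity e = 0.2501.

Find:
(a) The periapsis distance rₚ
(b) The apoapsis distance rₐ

Convert to SI: a = 8.879 Tm = 8.879e+12 m.
(a) rₚ = a(1 − e) = 8.879e+12 · (1 − 0.2501) = 8.879e+12 · 0.7499 ≈ 6.658e+12 m = 6.658 Tm.
(b) rₐ = a(1 + e) = 8.879e+12 · (1 + 0.2501) = 8.879e+12 · 1.2501 ≈ 1.11e+13 m = 11.1 Tm.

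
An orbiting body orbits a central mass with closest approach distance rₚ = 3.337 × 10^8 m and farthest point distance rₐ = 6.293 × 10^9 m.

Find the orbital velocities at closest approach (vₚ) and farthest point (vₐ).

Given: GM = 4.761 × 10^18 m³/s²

Use the vis-viva equation v² = GM(2/r − 1/a) with a = (rₚ + rₐ)/2 = (3.337e+08 + 6.293e+09)/2 = 3.31335e+09 m.
vₚ = √(GM · (2/rₚ − 1/a)) = √(4.761e+18 · (2/3.337e+08 − 1/3.31335e+09)) m/s ≈ 1.646e+05 m/s = 164.6 km/s.
vₐ = √(GM · (2/rₐ − 1/a)) = √(4.761e+18 · (2/6.293e+09 − 1/3.31335e+09)) m/s ≈ 8729 m/s = 8.729 km/s.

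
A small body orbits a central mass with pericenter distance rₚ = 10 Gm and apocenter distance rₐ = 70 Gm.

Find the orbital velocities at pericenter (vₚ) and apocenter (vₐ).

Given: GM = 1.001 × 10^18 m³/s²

Convert to SI: rₚ = 10 Gm = 1e+10 m; rₐ = 70 Gm = 7e+10 m.
Use the vis-viva equation v² = GM(2/r − 1/a) with a = (rₚ + rₐ)/2 = (1e+10 + 7e+10)/2 = 4e+10 m.
vₚ = √(GM · (2/rₚ − 1/a)) = √(1.001e+18 · (2/1e+10 − 1/4e+10)) m/s ≈ 1.324e+04 m/s = 13.24 km/s.
vₐ = √(GM · (2/rₐ − 1/a)) = √(1.001e+18 · (2/7e+10 − 1/4e+10)) m/s ≈ 1891 m/s = 1.891 km/s.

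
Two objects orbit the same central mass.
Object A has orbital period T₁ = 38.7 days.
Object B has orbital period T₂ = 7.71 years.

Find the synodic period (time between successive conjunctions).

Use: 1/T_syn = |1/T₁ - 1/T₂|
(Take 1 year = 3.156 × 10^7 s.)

Convert to SI: T₁ = 38.7 days = 3.34368e+06 s; T₂ = 7.71 years = 2.43328e+08 s.
T_syn = |T₁ · T₂ / (T₁ − T₂)|.
T_syn = |3.34368e+06 · 2.43328e+08 / (3.34368e+06 − 2.43328e+08)| s ≈ 3.39e+06 s = 39.24 days.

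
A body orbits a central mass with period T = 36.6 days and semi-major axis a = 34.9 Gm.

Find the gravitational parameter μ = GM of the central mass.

Convert to SI: T = 36.6 days = 3.16224e+06 s; a = 34.9 Gm = 3.49e+10 m.
GM = 4π² · a³ / T².
GM = 4π² · (3.49e+10)³ / (3.16224e+06)² m³/s² ≈ 1.678e+20 m³/s² = 1.678 × 10^20 m³/s².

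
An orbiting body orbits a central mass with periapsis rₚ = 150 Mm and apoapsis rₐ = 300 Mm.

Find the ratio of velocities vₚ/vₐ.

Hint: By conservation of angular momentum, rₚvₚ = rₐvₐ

Convert to SI: rₚ = 150 Mm = 1.5e+08 m; rₐ = 300 Mm = 3e+08 m.
Conservation of angular momentum gives rₚvₚ = rₐvₐ, so vₚ/vₐ = rₐ/rₚ.
vₚ/vₐ = 3e+08 / 1.5e+08 ≈ 2.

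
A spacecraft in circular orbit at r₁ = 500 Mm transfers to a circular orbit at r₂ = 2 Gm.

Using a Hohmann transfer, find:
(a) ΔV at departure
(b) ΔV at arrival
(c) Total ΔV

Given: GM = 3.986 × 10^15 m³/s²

Convert to SI: r₁ = 500 Mm = 5e+08 m; r₂ = 2 Gm = 2e+09 m.
Transfer semi-major axis: a_t = (r₁ + r₂)/2 = (5e+08 + 2e+09)/2 = 1.25e+09 m.
Circular speeds: v₁ = √(GM/r₁) = 2823.47 m/s, v₂ = √(GM/r₂) = 1411.74 m/s.
Transfer speeds (vis-viva v² = GM(2/r − 1/a_t)): v₁ᵗ = 3571.44 m/s, v₂ᵗ = 892.861 m/s.
(a) ΔV₁ = |v₁ᵗ − v₁| ≈ 748 m/s = 748 m/s.
(b) ΔV₂ = |v₂ − v₂ᵗ| ≈ 518.9 m/s = 518.9 m/s.
(c) ΔV_total = ΔV₁ + ΔV₂ ≈ 1267 m/s = 1.267 km/s.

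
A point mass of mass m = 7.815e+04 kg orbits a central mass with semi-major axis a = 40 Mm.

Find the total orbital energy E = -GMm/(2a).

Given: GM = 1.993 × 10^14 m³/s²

Convert to SI: a = 40 Mm = 4e+07 m.
E = −GMm / (2a).
E = −1.993e+14 · 7.815e+04 / (2 · 4e+07) J ≈ -1.947e+11 J = -194.7 GJ.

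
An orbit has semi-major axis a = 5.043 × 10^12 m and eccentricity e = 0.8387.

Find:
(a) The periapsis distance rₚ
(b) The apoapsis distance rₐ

(a) rₚ = a(1 − e) = 5.043e+12 · (1 − 0.8387) = 5.043e+12 · 0.1613 ≈ 8.134e+11 m = 8.134 × 10^11 m.
(b) rₐ = a(1 + e) = 5.043e+12 · (1 + 0.8387) = 5.043e+12 · 1.8387 ≈ 9.273e+12 m = 9.273 × 10^12 m.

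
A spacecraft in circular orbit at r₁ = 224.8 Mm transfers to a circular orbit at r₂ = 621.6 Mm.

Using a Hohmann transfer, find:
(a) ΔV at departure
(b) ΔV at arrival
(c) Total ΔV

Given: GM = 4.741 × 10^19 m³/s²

Convert to SI: r₁ = 224.8 Mm = 2.248e+08 m; r₂ = 621.6 Mm = 6.216e+08 m.
Transfer semi-major axis: a_t = (r₁ + r₂)/2 = (2.248e+08 + 6.216e+08)/2 = 4.232e+08 m.
Circular speeds: v₁ = √(GM/r₁) = 459237 m/s, v₂ = √(GM/r₂) = 276172 m/s.
Transfer speeds (vis-viva v² = GM(2/r − 1/a_t)): v₁ᵗ = 556570 m/s, v₂ᵗ = 201282 m/s.
(a) ΔV₁ = |v₁ᵗ − v₁| ≈ 9.733e+04 m/s = 97.33 km/s.
(b) ΔV₂ = |v₂ − v₂ᵗ| ≈ 7.489e+04 m/s = 74.89 km/s.
(c) ΔV_total = ΔV₁ + ΔV₂ ≈ 1.722e+05 m/s = 172.2 km/s.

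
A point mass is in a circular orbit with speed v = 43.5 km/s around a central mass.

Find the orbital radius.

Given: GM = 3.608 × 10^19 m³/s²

Convert to SI: v = 43.5 km/s = 43500 m/s.
For a circular orbit, v² = GM / r, so r = GM / v².
r = 3.608e+19 / (43500)² m ≈ 1.907e+10 m = 19.07 Gm.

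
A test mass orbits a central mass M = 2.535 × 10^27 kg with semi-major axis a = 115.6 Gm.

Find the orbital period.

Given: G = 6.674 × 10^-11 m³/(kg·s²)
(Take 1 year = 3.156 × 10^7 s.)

Convert to SI: a = 115.6 Gm = 1.156e+11 m.
GM = G · M = 6.674e-11 · 2.535e+27 = 1.69186e+17 m³/s².
Kepler's third law: T = 2π √(a³ / GM).
Substituting a = 1.156e+11 m and GM = 1.69186e+17 m³/s²:
T = 2π √((1.156e+11)³ / 1.69186e+17) s
T ≈ 6.004e+08 s = 19.02 years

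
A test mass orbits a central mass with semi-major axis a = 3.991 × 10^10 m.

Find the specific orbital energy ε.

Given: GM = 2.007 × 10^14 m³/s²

ε = −GM / (2a).
ε = −2.007e+14 / (2 · 3.991e+10) J/kg ≈ -2514 J/kg = -2.514 kJ/kg.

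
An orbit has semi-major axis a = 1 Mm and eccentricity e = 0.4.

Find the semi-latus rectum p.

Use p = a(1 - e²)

Convert to SI: a = 1 Mm = 1e+06 m.
p = a (1 − e²).
p = 1e+06 · (1 − (0.4)²) = 1e+06 · 0.84 ≈ 8.4e+05 m = 840 km.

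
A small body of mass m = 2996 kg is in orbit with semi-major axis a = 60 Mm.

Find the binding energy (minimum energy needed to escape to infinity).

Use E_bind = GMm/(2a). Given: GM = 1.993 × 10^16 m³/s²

Convert to SI: a = 60 Mm = 6e+07 m.
Total orbital energy is E = −GMm/(2a); binding energy is E_bind = −E = GMm/(2a).
E_bind = 1.993e+16 · 2996 / (2 · 6e+07) J ≈ 4.976e+11 J = 497.6 GJ.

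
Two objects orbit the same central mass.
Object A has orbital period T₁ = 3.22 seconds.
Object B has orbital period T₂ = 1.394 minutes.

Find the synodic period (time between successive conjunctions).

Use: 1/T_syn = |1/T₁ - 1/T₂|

Convert to SI: T₂ = 1.394 minutes = 83.64 s.
T_syn = |T₁ · T₂ / (T₁ − T₂)|.
T_syn = |3.22 · 83.64 / (3.22 − 83.64)| s ≈ 3.349 s = 3.349 seconds.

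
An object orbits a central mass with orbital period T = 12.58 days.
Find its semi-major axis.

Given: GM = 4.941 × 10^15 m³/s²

Convert to SI: T = 12.58 days = 1.08691e+06 s.
Invert Kepler's third law: a = (GM · T² / (4π²))^(1/3).
Substituting T = 1.08691e+06 s and GM = 4.941e+15 m³/s²:
a = (4.941e+15 · (1.08691e+06)² / (4π²))^(1/3) m
a ≈ 5.288e+08 m = 5.288 × 10^8 m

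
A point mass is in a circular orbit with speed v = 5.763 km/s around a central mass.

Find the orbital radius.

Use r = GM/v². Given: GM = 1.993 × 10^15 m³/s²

Convert to SI: v = 5.763 km/s = 5763 m/s.
For a circular orbit, v² = GM / r, so r = GM / v².
r = 1.993e+15 / (5763)² m ≈ 6.001e+07 m = 60.01 Mm.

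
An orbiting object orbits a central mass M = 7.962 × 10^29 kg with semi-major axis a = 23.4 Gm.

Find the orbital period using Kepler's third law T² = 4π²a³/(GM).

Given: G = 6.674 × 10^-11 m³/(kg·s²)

Convert to SI: a = 23.4 Gm = 2.34e+10 m.
GM = G · M = 6.674e-11 · 7.962e+29 = 5.31384e+19 m³/s².
Kepler's third law: T = 2π √(a³ / GM).
Substituting a = 2.34e+10 m and GM = 5.31384e+19 m³/s²:
T = 2π √((2.34e+10)³ / 5.31384e+19) s
T ≈ 3.085e+06 s = 35.71 days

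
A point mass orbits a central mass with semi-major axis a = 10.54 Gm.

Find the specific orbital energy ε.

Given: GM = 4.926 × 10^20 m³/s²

Convert to SI: a = 10.54 Gm = 1.054e+10 m.
ε = −GM / (2a).
ε = −4.926e+20 / (2 · 1.054e+10) J/kg ≈ -2.337e+10 J/kg = -23.37 GJ/kg.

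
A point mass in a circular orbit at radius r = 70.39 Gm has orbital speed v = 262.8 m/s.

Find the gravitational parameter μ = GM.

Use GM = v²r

Convert to SI: r = 70.39 Gm = 7.039e+10 m.
For a circular orbit v² = GM/r, so GM = v² · r.
GM = (262.8)² · 7.039e+10 m³/s² ≈ 4.861e+15 m³/s² = 4.861 × 10^15 m³/s².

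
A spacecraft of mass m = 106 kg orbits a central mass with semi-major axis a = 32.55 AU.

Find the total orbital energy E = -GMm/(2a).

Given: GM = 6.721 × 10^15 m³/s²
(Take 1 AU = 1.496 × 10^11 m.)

Convert to SI: a = 32.55 AU = 4.86948e+12 m.
E = −GMm / (2a).
E = −6.721e+15 · 106 / (2 · 4.86948e+12) J ≈ -7.315e+04 J = -73.15 kJ.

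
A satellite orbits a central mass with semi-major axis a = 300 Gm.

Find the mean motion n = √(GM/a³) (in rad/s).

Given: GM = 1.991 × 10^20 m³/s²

Convert to SI: a = 300 Gm = 3e+11 m.
n = √(GM / a³).
n = √(1.991e+20 / (3e+11)³) rad/s ≈ 8.587e-08 rad/s.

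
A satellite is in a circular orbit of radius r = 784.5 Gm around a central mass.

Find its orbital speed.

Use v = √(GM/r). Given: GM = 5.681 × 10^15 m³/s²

Convert to SI: r = 784.5 Gm = 7.845e+11 m.
For a circular orbit, gravity supplies the centripetal force, so v = √(GM / r).
v = √(5.681e+15 / 7.845e+11) m/s ≈ 85.1 m/s = 85.1 m/s.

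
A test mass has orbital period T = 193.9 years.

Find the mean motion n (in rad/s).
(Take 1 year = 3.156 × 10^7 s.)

Convert to SI: T = 193.9 years = 6.11948e+09 s.
n = 2π / T.
n = 2π / 6.11948e+09 s ≈ 1.027e-09 rad/s.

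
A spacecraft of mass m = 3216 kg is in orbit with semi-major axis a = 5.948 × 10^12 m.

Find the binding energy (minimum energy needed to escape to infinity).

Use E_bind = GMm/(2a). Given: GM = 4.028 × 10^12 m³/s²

Total orbital energy is E = −GMm/(2a); binding energy is E_bind = −E = GMm/(2a).
E_bind = 4.028e+12 · 3216 / (2 · 5.948e+12) J ≈ 1089 J = 1.089 kJ.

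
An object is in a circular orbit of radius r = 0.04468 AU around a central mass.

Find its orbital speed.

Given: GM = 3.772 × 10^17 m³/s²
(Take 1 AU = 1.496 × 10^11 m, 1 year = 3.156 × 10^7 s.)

Convert to SI: r = 0.04468 AU = 6.68413e+09 m.
For a circular orbit, gravity supplies the centripetal force, so v = √(GM / r).
v = √(3.772e+17 / 6.68413e+09) m/s ≈ 7512 m/s = 1.585 AU/year.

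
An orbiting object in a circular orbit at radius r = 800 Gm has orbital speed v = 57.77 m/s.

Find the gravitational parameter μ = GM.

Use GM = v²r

Convert to SI: r = 800 Gm = 8e+11 m.
For a circular orbit v² = GM/r, so GM = v² · r.
GM = (57.77)² · 8e+11 m³/s² ≈ 2.67e+15 m³/s² = 2.67 × 10^15 m³/s².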